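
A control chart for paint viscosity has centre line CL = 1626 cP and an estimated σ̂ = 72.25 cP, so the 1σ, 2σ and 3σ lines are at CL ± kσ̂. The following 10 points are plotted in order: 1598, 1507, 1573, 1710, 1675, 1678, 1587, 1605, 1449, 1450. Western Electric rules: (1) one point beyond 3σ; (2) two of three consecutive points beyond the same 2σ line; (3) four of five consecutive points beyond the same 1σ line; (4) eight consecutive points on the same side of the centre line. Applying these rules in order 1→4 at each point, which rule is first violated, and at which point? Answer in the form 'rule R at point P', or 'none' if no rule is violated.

Zone of each point (C = within 1σ̂, B = 1σ̂–2σ̂, A = 2σ̂–3σ̂, * = beyond 3σ̂; sign = side of CL): 1:-C, 2:-B, 3:-C, 4:+B, 5:+C, 6:+C, 7:-C, 8:-C, 9:-A, 10:-A
Rule 2 (two of three consecutive points beyond the same 2σ limit) is satisfied at point 10.

rule 2 at point 10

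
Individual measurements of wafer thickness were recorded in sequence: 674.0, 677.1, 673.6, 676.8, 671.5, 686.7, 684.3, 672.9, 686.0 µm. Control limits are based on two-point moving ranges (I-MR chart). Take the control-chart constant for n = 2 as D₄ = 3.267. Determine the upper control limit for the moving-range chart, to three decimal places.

Moving ranges: 3.1, 3.5, 3.2, 5.3, 15.2, 2.4, 11.4, 13.1; M̄R̄ = 57.2000 / 8 = 7.1500
UCL_MR = D₄·M̄R̄ = 3.267 × 7.1500 = 23.3590

23.359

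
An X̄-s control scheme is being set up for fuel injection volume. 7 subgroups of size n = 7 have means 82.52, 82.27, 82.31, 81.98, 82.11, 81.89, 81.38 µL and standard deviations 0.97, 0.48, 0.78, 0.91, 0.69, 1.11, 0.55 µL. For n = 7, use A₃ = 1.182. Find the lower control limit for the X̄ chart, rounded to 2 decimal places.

X̄̄ = (82.52 + 82.27 + 82.31 + 81.98 + 82.11 + 81.89 + 81.38) / 7 = 82.0657
s̄ = (0.97 + 0.48 + 0.78 + 0.91 + 0.69 + 1.11 + 0.55) / 7 = 0.7843
LCL = X̄̄ − A₃·s̄ = 82.0657 − 1.182 × 0.7843 = 81.1387

81.14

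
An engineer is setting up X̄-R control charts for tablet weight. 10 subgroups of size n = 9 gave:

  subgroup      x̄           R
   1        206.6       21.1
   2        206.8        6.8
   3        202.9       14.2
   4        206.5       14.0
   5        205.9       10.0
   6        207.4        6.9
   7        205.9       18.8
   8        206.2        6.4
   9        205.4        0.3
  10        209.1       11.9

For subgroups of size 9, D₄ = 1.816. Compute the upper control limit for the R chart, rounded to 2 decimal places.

R̄ = (21.1 + 6.8 + 14.2 + 14.0 + 10.0 + 6.9 + 18.8 + 6.4 + 0.3 + 11.9) / 10 = 110.4000 / 10 = 11.0400
UCL_R = D₄·R̄ = 1.816 × 11.0400 = 20.0486

20.05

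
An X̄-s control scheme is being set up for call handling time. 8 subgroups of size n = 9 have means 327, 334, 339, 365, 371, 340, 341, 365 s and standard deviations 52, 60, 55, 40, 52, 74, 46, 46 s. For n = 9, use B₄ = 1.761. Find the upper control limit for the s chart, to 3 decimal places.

s̄ = (52 + 60 + 55 + 40 + 52 + 74 + 46 + 46) / 8 = 53.1250
UCL_s = B₄·s̄ = 1.761 × 53.1250 = 93.5531

93.553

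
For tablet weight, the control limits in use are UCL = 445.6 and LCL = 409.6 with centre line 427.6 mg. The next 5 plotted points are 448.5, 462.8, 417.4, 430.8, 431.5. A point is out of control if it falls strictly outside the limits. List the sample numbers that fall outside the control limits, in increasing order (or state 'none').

Compare each point to [409.6, 445.6]: sample 1 = 448.5 > UCL; sample 2 = 462.8 > UCL.

1, 2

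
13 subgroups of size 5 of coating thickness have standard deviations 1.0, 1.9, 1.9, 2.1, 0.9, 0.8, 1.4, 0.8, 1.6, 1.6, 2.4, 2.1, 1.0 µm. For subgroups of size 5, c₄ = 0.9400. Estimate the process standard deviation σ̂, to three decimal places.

1.596

s̄ = (1.0 + 1.9 + 1.9 + 2.1 + 0.9 + 0.8 + 1.4 + 0.8 + 1.6 + 1.6 + 2.4 + 2.1 + 1.0) / 13 = 1.5000
σ̂ = s̄ / c₄ = 1.5000 / 0.9400 = 1.5957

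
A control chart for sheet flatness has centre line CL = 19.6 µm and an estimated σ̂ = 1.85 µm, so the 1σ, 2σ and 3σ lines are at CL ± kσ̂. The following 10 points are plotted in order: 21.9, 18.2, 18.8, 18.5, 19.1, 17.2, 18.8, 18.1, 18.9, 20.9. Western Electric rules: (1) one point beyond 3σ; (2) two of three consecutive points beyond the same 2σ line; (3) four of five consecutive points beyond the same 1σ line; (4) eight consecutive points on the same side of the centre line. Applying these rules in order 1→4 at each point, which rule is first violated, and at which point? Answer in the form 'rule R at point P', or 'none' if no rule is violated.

rule 4 at point 9

Zone of each point (C = within 1σ̂, B = 1σ̂–2σ̂, A = 2σ̂–3σ̂, * = beyond 3σ̂; sign = side of CL): 1:+B, 2:-C, 3:-C, 4:-C, 5:-C, 6:-B, 7:-C, 8:-C, 9:-C, 10:+C
Rule 4 (eight consecutive points on the same side of the centre line) is satisfied at point 9.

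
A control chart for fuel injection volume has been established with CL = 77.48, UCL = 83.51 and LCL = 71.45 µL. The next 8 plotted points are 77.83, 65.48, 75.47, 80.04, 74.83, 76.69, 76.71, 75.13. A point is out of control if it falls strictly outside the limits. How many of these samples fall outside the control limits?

Compare each point to [71.45, 83.51]: sample 2 = 65.48 < LCL.

1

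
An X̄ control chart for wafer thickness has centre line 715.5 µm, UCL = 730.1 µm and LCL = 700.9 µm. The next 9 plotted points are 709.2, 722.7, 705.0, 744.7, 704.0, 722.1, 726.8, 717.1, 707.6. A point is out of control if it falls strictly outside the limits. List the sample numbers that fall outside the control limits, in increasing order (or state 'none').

Compare each point to [700.9, 730.1]: sample 4 = 744.7 > UCL.

4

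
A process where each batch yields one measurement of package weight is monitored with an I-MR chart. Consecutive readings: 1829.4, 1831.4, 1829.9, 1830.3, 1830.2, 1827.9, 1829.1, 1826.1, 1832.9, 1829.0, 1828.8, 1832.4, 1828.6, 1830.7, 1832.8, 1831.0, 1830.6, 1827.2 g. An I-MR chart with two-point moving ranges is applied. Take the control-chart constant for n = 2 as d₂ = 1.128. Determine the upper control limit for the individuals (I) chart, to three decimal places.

1835.944

X̄ = (1829.4 + 1831.4 + 1829.9 + 1830.3 + 1830.2 + 1827.9 + 1829.1 + 1826.1 + 1832.9 + 1829.0 + 1828.8 + 1832.4 + 1828.6 + 1830.7 + 1832.8 + 1831.0 + 1830.6 + 1827.2) / 18 = 1829.9056
Moving ranges: 2.0, 1.5, 0.4, 0.1, 2.3, 1.2, 3.0, 6.8, 3.9, 0.2, 3.6, 3.8, 2.1, 2.1, 1.8, 0.4, 3.4; M̄R̄ = 38.6000 / 17 = 2.2706
UCL = X̄ + 3·M̄R̄/d₂ = 1829.9056 + 3 × 2.2706 / 1.128 = 1835.9444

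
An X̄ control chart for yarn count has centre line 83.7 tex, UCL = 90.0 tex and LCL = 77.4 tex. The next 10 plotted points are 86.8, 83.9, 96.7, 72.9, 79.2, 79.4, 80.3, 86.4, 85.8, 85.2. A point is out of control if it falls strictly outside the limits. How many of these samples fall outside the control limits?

Compare each point to [77.4, 90.0]: sample 3 = 96.7 > UCL; sample 4 = 72.9 < LCL.

2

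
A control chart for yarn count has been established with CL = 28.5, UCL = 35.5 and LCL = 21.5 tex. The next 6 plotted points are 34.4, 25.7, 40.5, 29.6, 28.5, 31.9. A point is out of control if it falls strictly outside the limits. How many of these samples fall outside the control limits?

1

Compare each point to [21.5, 35.5]: sample 3 = 40.5 > UCL.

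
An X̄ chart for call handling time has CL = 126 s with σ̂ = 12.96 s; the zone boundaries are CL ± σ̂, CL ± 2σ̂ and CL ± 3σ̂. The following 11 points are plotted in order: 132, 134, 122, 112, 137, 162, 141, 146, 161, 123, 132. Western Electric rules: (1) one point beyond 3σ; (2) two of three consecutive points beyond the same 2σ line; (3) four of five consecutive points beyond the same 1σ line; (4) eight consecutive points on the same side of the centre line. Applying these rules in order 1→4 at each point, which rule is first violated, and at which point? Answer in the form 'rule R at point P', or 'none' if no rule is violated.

rule 3 at point 9

Zone of each point (C = within 1σ̂, B = 1σ̂–2σ̂, A = 2σ̂–3σ̂, * = beyond 3σ̂; sign = side of CL): 1:+C, 2:+C, 3:-C, 4:-B, 5:+C, 6:+A, 7:+B, 8:+B, 9:+A, 10:-C, 11:+C
Rule 3 (four of five consecutive points beyond the same 1σ limit) is satisfied at point 9.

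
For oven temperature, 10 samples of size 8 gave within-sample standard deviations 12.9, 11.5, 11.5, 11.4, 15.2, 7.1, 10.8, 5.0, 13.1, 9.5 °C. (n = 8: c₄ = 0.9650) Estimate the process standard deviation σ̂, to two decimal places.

s̄ = (12.9 + 11.5 + 11.5 + 11.4 + 15.2 + 7.1 + 10.8 + 5.0 + 13.1 + 9.5) / 10 = 10.8000
σ̂ = s̄ / c₄ = 10.8000 / 0.9650 = 11.1917

11.19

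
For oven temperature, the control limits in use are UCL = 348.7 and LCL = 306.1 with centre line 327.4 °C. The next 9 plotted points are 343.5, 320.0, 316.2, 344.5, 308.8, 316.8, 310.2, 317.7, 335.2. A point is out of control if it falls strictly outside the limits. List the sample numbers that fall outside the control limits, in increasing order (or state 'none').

none

All 9 points lie within [306.1, 348.7].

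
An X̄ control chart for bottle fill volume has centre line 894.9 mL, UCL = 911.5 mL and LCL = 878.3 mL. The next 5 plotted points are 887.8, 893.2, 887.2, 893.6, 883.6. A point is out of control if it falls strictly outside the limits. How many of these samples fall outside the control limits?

All 5 points lie within [878.3, 911.5].

0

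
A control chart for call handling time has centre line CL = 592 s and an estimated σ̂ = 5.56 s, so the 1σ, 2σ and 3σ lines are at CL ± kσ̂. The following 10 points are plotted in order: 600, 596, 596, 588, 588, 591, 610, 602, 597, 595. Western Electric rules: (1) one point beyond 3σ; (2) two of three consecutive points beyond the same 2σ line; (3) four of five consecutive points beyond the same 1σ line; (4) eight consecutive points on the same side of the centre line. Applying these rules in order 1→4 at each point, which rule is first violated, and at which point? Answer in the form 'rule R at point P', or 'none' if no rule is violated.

Zone of each point (C = within 1σ̂, B = 1σ̂–2σ̂, A = 2σ̂–3σ̂, * = beyond 3σ̂; sign = side of CL): 1:+B, 2:+C, 3:+C, 4:-C, 5:-C, 6:-C, 7:+*, 8:+B, 9:+C, 10:+C
Rule 1 (one point beyond the 3σ limits) is satisfied at point 7.

rule 1 at point 7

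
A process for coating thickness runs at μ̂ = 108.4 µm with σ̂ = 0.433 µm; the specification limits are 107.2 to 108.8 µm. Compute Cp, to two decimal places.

Cp = (USL − LSL) / (6σ̂) = (108.8 − 107.2) / (6 × 0.433) = 1.6000 / 2.5980 = 0.6159

0.62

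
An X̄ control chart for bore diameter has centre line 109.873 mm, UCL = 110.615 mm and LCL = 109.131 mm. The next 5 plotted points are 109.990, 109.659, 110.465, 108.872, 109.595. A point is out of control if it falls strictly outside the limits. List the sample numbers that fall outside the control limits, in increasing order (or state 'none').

Compare each point to [109.131, 110.615]: sample 4 = 108.872 < LCL.

4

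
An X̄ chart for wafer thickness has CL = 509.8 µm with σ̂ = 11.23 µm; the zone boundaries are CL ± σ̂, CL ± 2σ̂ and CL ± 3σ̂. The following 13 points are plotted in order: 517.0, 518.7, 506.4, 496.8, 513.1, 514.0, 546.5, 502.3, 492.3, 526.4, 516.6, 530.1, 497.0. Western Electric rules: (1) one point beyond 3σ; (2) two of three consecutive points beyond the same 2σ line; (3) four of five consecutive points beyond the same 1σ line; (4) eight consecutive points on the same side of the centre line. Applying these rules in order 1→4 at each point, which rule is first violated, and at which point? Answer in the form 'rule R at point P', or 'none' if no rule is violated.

Zone of each point (C = within 1σ̂, B = 1σ̂–2σ̂, A = 2σ̂–3σ̂, * = beyond 3σ̂; sign = side of CL): 1:+C, 2:+C, 3:-C, 4:-B, 5:+C, 6:+C, 7:+*, 8:-C, 9:-B, 10:+B, 11:+C, 12:+B, 13:-B
Rule 1 (one point beyond the 3σ limits) is satisfied at point 7.

rule 1 at point 7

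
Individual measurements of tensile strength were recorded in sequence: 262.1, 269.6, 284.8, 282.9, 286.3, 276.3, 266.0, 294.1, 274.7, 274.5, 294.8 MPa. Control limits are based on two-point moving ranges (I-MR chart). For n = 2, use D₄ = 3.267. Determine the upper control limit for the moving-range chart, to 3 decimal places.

Moving ranges: 7.5, 15.2, 1.9, 3.4, 10.0, 10.3, 28.1, 19.4, 0.2, 20.3; M̄R̄ = 116.3000 / 10 = 11.6300
UCL_MR = D₄·M̄R̄ = 3.267 × 11.6300 = 37.9952

37.995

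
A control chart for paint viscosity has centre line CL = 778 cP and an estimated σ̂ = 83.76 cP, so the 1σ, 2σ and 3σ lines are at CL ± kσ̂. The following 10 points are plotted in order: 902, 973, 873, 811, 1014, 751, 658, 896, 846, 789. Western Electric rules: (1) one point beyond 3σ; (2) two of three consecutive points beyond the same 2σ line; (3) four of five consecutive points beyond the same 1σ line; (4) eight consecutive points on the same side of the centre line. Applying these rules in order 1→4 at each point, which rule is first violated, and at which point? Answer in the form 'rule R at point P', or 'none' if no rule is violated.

Zone of each point (C = within 1σ̂, B = 1σ̂–2σ̂, A = 2σ̂–3σ̂, * = beyond 3σ̂; sign = side of CL): 1:+B, 2:+A, 3:+B, 4:+C, 5:+A, 6:-C, 7:-B, 8:+B, 9:+C, 10:+C
Rule 3 (four of five consecutive points beyond the same 1σ limit) is satisfied at point 5.

rule 3 at point 5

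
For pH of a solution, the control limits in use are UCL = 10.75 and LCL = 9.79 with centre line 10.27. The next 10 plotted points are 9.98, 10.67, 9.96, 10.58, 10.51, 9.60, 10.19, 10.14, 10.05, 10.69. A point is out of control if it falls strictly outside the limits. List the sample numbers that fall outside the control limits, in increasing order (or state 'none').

6

Compare each point to [9.79, 10.75]: sample 6 = 9.60 < LCL.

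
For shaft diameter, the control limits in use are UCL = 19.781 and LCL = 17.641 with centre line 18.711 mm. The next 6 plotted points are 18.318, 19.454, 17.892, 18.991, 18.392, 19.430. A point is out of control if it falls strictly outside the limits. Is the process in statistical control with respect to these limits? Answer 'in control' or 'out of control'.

in control

All 6 points lie within [17.641, 19.781].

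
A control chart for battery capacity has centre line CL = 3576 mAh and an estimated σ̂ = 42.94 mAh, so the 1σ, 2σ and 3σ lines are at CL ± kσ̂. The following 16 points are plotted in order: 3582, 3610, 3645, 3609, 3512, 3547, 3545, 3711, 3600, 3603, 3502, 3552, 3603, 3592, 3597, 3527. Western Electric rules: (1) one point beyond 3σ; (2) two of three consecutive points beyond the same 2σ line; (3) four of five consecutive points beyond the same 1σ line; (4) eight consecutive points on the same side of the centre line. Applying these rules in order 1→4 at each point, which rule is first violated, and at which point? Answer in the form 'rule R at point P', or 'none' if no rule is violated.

rule 1 at point 8

Zone of each point (C = within 1σ̂, B = 1σ̂–2σ̂, A = 2σ̂–3σ̂, * = beyond 3σ̂; sign = side of CL): 1:+C, 2:+C, 3:+B, 4:+C, 5:-B, 6:-C, 7:-C, 8:+*, 9:+C, 10:+C, 11:-B, 12:-C, 13:+C, 14:+C, 15:+C, 16:-B
Rule 1 (one point beyond the 3σ limits) is satisfied at point 8.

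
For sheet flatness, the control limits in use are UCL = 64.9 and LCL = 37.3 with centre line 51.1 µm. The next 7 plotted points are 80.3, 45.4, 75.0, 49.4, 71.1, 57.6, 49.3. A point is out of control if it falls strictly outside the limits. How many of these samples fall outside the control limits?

3

Compare each point to [37.3, 64.9]: sample 1 = 80.3 > UCL; sample 3 = 75.0 > UCL; sample 5 = 71.1 > UCL.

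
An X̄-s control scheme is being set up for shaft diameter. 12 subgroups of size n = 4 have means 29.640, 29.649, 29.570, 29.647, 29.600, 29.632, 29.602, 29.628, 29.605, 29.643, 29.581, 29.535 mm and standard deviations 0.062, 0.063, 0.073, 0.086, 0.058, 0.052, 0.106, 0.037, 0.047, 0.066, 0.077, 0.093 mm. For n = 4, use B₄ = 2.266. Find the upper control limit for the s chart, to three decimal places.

s̄ = (0.062 + 0.063 + 0.073 + 0.086 + 0.058 + 0.052 + 0.106 + 0.037 + 0.047 + 0.066 + 0.077 + 0.093) / 12 = 0.0683
UCL_s = B₄·s̄ = 2.266 × 0.0683 = 0.1548

0.155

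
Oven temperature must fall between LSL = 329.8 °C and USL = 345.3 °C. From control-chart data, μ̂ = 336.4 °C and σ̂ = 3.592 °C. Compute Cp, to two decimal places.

0.72

Cp = (USL − LSL) / (6σ̂) = (345.3 − 329.8) / (6 × 3.592) = 15.5000 / 21.5520 = 0.7192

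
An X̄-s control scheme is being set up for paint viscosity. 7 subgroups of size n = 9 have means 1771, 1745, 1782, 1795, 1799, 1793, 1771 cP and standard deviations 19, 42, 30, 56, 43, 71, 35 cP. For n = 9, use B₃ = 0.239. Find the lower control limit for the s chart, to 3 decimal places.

s̄ = (19 + 42 + 30 + 56 + 43 + 71 + 35) / 7 = 42.2857
LCL_s = B₃·s̄ = 0.239 × 42.2857 = 10.1063

10.106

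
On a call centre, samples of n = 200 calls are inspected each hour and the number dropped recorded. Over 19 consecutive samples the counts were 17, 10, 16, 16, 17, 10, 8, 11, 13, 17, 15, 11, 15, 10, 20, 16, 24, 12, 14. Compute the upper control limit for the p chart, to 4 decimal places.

0.1263

p̄ = Σdᵢ / (k·n) = 272 / (19 × 200) = 0.07158
UCL = p̄ + 3·√(p̄(1−p̄)/n) = 0.07158 + 3 × √(0.07158×0.92842/200) = 0.07158 + 3 × 0.01823 = 0.12626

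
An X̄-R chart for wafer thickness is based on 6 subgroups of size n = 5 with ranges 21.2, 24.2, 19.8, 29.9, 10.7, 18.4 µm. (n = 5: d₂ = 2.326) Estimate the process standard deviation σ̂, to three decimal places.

R̄ = (21.2 + 24.2 + 19.8 + 29.9 + 10.7 + 18.4) / 6 = 20.7000
σ̂ = R̄ / d₂ = 20.7000 / 2.326 = 8.8994

8.899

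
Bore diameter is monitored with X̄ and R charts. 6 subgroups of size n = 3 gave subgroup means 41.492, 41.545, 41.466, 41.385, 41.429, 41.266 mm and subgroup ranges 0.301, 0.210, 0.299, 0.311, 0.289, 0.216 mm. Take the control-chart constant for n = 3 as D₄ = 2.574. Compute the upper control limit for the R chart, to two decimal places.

R̄ = (0.301 + 0.210 + 0.299 + 0.311 + 0.289 + 0.216) / 6 = 1.6260 / 6 = 0.2710
UCL_R = D₄·R̄ = 2.574 × 0.2710 = 0.6976

0.70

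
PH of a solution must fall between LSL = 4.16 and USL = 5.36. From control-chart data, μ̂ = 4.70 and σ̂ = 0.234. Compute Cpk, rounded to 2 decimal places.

0.77

Cpu = (USL − μ̂) / (3σ̂) = (5.36 − 4.70) / (3 × 0.234) = 0.9402; Cpl = (μ̂ − LSL) / (3σ̂) = (4.70 − 4.16) / (3 × 0.234) = 0.7692; Cpk = min(Cpu, Cpl) = 0.7692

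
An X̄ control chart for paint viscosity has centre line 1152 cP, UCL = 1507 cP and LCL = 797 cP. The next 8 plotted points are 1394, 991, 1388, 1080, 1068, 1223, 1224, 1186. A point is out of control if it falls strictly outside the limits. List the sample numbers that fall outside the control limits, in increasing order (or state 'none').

none

All 8 points lie within [797, 1507].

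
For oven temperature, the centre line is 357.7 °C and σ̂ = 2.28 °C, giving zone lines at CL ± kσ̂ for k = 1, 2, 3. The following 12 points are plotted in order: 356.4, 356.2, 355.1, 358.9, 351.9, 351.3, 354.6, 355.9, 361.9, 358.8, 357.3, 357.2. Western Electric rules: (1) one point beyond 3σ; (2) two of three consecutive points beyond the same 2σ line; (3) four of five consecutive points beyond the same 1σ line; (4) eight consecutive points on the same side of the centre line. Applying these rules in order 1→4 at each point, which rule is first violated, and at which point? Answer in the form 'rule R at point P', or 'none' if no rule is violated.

rule 2 at point 6

Zone of each point (C = within 1σ̂, B = 1σ̂–2σ̂, A = 2σ̂–3σ̂, * = beyond 3σ̂; sign = side of CL): 1:-C, 2:-C, 3:-B, 4:+C, 5:-A, 6:-A, 7:-B, 8:-C, 9:+B, 10:+C, 11:-C, 12:-C
Rule 2 (two of three consecutive points beyond the same 2σ limit) is satisfied at point 6.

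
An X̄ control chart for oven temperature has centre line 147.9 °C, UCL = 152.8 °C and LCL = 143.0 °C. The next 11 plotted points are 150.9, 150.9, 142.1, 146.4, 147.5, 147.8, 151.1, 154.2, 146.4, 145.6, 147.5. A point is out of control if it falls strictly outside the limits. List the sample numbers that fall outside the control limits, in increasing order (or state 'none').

Compare each point to [143.0, 152.8]: sample 3 = 142.1 < LCL; sample 8 = 154.2 > UCL.

3, 8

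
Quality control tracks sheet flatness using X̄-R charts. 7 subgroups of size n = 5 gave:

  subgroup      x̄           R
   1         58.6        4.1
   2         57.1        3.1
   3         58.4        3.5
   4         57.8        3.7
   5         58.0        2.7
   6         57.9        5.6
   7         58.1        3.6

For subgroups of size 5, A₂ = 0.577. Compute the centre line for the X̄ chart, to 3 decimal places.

57.986

X̄̄ = (58.6 + 57.1 + 58.4 + 57.8 + 58.0 + 57.9 + 58.1) / 7 = 405.9000 / 7 = 57.9857
CL = X̄̄ = 57.9857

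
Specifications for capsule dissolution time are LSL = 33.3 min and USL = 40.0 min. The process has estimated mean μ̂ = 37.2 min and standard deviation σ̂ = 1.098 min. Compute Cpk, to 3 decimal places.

Cpu = (USL − μ̂) / (3σ̂) = (40.0 − 37.2) / (3 × 1.098) = 0.8500; Cpl = (μ̂ − LSL) / (3σ̂) = (37.2 − 33.3) / (3 × 1.098) = 1.1840; Cpk = min(Cpu, Cpl) = 0.8500

0.850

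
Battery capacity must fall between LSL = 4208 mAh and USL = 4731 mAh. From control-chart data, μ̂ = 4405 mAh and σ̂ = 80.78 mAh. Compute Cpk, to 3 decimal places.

Cpu = (USL − μ̂) / (3σ̂) = (4731 − 4405) / (3 × 80.78) = 1.3452; Cpl = (μ̂ − LSL) / (3σ̂) = (4405 − 4208) / (3 × 80.78) = 0.8129; Cpk = min(Cpu, Cpl) = 0.8129

0.813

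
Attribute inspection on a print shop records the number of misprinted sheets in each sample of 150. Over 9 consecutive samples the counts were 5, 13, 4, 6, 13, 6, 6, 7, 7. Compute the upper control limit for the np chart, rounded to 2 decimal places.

15.42

p̄ = Σdᵢ / (k·n) = 67 / (9 × 150) = 0.04963
UCL = np̄ + 3·√(np̄(1−p̄)) = 7.4444 + 3 × √(7.4444×0.95037) = 7.4444 + 3 × 2.6599 = 15.4241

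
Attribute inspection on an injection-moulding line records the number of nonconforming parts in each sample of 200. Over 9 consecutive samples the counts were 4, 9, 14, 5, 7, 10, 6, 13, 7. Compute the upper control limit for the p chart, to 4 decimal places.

0.0841

p̄ = Σdᵢ / (k·n) = 75 / (9 × 200) = 0.04167
UCL = p̄ + 3·√(p̄(1−p̄)/n) = 0.04167 + 3 × √(0.04167×0.95833/200) = 0.04167 + 3 × 0.01413 = 0.08406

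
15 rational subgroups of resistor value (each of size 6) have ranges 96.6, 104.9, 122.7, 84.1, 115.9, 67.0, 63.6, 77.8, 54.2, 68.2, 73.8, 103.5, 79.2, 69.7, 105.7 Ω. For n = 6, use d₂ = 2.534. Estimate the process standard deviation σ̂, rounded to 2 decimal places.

R̄ = (96.6 + 104.9 + 122.7 + 84.1 + 115.9 + 67.0 + 63.6 + 77.8 + 54.2 + 68.2 + 73.8 + 103.5 + 79.2 + 69.7 + 105.7) / 15 = 85.7933
σ̂ = R̄ / d₂ = 85.7933 / 2.534 = 33.8569

33.86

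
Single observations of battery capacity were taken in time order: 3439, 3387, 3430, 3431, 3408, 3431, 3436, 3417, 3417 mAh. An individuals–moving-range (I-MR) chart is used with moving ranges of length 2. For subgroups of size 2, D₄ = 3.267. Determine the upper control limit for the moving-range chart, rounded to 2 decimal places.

Moving ranges: 52, 43, 1, 23, 23, 5, 19, 0; M̄R̄ = 166.0000 / 8 = 20.7500
UCL_MR = D₄·M̄R̄ = 3.267 × 20.7500 = 67.7903

67.79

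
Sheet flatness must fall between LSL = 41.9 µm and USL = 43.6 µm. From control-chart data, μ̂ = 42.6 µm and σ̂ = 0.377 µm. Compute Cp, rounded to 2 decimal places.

0.75

Cp = (USL − LSL) / (6σ̂) = (43.6 − 41.9) / (6 × 0.377) = 1.7000 / 2.2620 = 0.7515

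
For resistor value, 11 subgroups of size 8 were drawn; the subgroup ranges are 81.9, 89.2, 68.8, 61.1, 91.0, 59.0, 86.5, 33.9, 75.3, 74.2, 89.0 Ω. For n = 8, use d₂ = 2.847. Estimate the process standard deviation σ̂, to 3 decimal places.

25.861

R̄ = (81.9 + 89.2 + 68.8 + 61.1 + 91.0 + 59.0 + 86.5 + 33.9 + 75.3 + 74.2 + 89.0) / 11 = 73.6273
σ̂ = R̄ / d₂ = 73.6273 / 2.847 = 25.8614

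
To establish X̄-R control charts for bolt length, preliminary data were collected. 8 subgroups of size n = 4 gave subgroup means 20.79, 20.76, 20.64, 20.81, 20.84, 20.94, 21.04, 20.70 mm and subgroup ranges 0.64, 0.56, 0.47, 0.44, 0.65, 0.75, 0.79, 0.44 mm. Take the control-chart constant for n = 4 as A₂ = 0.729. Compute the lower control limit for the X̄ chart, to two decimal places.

X̄̄ = (20.79 + 20.76 + 20.64 + 20.81 + 20.84 + 20.94 + 21.04 + 20.70) / 8 = 166.5200 / 8 = 20.8150
R̄ = (0.64 + 0.56 + 0.47 + 0.44 + 0.65 + 0.75 + 0.79 + 0.44) / 8 = 4.7400 / 8 = 0.5925
LCL = X̄̄ − A₂·R̄ = 20.8150 − 0.729 × 0.5925 = 20.3831

20.38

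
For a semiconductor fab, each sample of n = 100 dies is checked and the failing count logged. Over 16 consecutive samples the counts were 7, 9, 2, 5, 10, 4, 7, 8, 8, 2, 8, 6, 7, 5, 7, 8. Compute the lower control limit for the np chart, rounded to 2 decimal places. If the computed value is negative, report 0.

p̄ = Σdᵢ / (k·n) = 103 / (16 × 100) = 0.06438
LCL = np̄ − 3·√(np̄(1−p̄)) = 6.4375 − 3 × 2.4542 = -0.9251 → 0 (negative, so LCL = 0)

0.00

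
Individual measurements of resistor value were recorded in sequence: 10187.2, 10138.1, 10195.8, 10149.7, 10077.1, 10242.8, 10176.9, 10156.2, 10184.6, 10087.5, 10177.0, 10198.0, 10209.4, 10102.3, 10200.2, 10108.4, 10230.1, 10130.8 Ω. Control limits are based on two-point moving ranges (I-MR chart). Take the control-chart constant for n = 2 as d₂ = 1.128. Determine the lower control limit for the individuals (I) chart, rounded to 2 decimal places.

9969.54

X̄ = (10187.2 + 10138.1 + 10195.8 + 10149.7 + 10077.1 + 10242.8 + 10176.9 + 10156.2 + 10184.6 + 10087.5 + 10177.0 + 10198.0 + 10209.4 + 10102.3 + 10200.2 + 10108.4 + 10230.1 + 10130.8) / 18 = 10164.0056
Moving ranges: 49.1, 57.7, 46.1, 72.6, 165.7, 65.9, 20.7, 28.4, 97.1, 89.5, 21.0, 11.4, 107.1, 97.9, 91.8, 121.7, 99.3; M̄R̄ = 1243.0000 / 17 = 73.1176
LCL = X̄ − 3·M̄R̄/d₂ = 10164.0056 − 3 × 73.1176 / 1.128 = 9969.5437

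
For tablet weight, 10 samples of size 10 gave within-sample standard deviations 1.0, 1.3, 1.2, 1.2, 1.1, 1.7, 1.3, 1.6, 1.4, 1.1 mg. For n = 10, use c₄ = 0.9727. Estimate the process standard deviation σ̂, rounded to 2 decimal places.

s̄ = (1.0 + 1.3 + 1.2 + 1.2 + 1.1 + 1.7 + 1.3 + 1.6 + 1.4 + 1.1) / 10 = 1.2900
σ̂ = s̄ / c₄ = 1.2900 / 0.9727 = 1.3262

1.33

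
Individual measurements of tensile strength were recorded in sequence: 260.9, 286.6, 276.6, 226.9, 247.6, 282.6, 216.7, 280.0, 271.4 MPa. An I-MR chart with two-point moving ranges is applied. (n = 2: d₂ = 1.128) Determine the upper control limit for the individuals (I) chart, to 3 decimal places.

X̄ = (260.9 + 286.6 + 276.6 + 226.9 + 247.6 + 282.6 + 216.7 + 280.0 + 271.4) / 9 = 261.0333
Moving ranges: 25.7, 10.0, 49.7, 20.7, 35.0, 65.9, 63.3, 8.6; M̄R̄ = 278.9000 / 8 = 34.8625
UCL = X̄ + 3·M̄R̄/d₂ = 261.0333 + 3 × 34.8625 / 1.128 = 353.7527

353.753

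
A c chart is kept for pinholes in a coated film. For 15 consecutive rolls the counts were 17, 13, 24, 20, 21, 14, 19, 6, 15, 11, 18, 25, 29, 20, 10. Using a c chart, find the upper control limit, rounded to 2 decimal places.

30.00

c̄ = (17 + 13 + 24 + 20 + 21 + 14 + 19 + 6 + 15 + 11 + 18 + 25 + 29 + 20 + 10) / 15 = 262 / 15 = 17.4667
UCL = c̄ + 3√c̄ = 17.4667 + 3 × √17.4667 = 17.4667 + 3 × 4.1793 = 30.0046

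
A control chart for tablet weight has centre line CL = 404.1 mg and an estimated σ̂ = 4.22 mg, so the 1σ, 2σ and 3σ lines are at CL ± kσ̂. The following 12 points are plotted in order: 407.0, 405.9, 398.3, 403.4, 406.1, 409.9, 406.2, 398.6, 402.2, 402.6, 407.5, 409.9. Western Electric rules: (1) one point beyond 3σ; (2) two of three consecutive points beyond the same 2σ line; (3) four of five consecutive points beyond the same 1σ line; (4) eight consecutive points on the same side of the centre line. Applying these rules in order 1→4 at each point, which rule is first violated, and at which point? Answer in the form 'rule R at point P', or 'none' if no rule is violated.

Zone of each point (C = within 1σ̂, B = 1σ̂–2σ̂, A = 2σ̂–3σ̂, * = beyond 3σ̂; sign = side of CL): 1:+C, 2:+C, 3:-B, 4:-C, 5:+C, 6:+B, 7:+C, 8:-B, 9:-C, 10:-C, 11:+C, 12:+B
No rule fires across all 12 points.

none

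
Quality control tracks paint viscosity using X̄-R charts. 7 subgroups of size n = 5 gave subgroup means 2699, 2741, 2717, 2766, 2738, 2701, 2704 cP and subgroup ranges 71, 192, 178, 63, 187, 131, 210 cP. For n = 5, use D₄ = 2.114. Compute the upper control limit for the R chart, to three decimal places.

R̄ = (71 + 192 + 178 + 63 + 187 + 131 + 210) / 7 = 1032.0000 / 7 = 147.4286
UCL_R = D₄·R̄ = 2.114 × 147.4286 = 311.6640

311.664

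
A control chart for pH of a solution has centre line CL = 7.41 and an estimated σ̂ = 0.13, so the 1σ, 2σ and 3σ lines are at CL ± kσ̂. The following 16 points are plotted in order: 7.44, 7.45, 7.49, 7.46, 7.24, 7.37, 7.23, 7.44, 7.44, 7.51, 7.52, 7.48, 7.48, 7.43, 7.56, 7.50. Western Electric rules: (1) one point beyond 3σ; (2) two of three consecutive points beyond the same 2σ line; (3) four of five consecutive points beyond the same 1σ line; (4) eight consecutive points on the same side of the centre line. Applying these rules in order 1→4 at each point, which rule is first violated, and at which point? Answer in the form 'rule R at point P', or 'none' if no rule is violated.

Zone of each point (C = within 1σ̂, B = 1σ̂–2σ̂, A = 2σ̂–3σ̂, * = beyond 3σ̂; sign = side of CL): 1:+C, 2:+C, 3:+C, 4:+C, 5:-B, 6:-C, 7:-B, 8:+C, 9:+C, 10:+C, 11:+C, 12:+C, 13:+C, 14:+C, 15:+B, 16:+C
Rule 4 (eight consecutive points on the same side of the centre line) is satisfied at point 15.

rule 4 at point 15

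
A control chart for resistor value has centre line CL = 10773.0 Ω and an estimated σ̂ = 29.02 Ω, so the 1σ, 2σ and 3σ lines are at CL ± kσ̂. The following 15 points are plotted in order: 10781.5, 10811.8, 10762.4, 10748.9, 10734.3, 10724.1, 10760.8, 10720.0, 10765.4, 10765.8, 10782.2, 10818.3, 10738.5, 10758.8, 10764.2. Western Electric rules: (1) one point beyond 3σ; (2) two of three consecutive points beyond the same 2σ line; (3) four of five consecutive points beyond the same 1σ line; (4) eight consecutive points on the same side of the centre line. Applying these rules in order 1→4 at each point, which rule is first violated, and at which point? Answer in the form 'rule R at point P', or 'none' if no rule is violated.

rule 4 at point 10

Zone of each point (C = within 1σ̂, B = 1σ̂–2σ̂, A = 2σ̂–3σ̂, * = beyond 3σ̂; sign = side of CL): 1:+C, 2:+B, 3:-C, 4:-C, 5:-B, 6:-B, 7:-C, 8:-B, 9:-C, 10:-C, 11:+C, 12:+B, 13:-B, 14:-C, 15:-C
Rule 4 (eight consecutive points on the same side of the centre line) is satisfied at point 10.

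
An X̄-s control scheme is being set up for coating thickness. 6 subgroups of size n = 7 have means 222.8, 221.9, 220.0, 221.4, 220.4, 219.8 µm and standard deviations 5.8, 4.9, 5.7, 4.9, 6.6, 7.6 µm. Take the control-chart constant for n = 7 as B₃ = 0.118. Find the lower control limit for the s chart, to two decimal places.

0.70

s̄ = (5.8 + 4.9 + 5.7 + 4.9 + 6.6 + 7.6) / 6 = 5.9167
LCL_s = B₃·s̄ = 0.118 × 5.9167 = 0.6982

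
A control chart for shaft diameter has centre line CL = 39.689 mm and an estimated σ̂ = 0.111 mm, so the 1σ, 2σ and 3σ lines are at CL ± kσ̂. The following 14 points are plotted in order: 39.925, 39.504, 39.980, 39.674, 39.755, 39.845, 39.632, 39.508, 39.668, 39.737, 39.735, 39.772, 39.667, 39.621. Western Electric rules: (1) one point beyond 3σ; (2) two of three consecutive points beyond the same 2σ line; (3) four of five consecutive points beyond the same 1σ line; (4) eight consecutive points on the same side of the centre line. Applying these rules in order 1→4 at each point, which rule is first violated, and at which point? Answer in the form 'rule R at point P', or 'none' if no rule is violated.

rule 2 at point 3

Zone of each point (C = within 1σ̂, B = 1σ̂–2σ̂, A = 2σ̂–3σ̂, * = beyond 3σ̂; sign = side of CL): 1:+A, 2:-B, 3:+A, 4:-C, 5:+C, 6:+B, 7:-C, 8:-B, 9:-C, 10:+C, 11:+C, 12:+C, 13:-C, 14:-C
Rule 2 (two of three consecutive points beyond the same 2σ limit) is satisfied at point 3.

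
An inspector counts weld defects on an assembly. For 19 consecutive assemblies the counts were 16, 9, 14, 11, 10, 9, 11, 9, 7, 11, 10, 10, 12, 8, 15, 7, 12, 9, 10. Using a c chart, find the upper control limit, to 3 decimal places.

c̄ = (16 + 9 + 14 + 11 + 10 + 9 + 11 + 9 + 7 + 11 + 10 + 10 + 12 + 8 + 15 + 7 + 12 + 9 + 10) / 19 = 200 / 19 = 10.5263
UCL = c̄ + 3√c̄ = 10.5263 + 3 × √10.5263 = 10.5263 + 3 × 3.2444 = 20.2596

20.260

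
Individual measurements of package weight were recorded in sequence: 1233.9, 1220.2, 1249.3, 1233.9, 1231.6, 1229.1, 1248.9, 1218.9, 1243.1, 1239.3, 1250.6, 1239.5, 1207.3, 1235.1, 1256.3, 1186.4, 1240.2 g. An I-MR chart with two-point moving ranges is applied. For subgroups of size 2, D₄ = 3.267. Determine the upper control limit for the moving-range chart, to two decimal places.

Moving ranges: 13.7, 29.1, 15.4, 2.3, 2.5, 19.8, 30.0, 24.2, 3.8, 11.3, 11.1, 32.2, 27.8, 21.2, 69.9, 53.8; M̄R̄ = 368.1000 / 16 = 23.0063
UCL_MR = D₄·M̄R̄ = 3.267 × 23.0063 = 75.1614

75.16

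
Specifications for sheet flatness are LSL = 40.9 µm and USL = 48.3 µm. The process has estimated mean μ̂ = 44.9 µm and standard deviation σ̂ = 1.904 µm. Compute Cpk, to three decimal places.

0.595

Cpu = (USL − μ̂) / (3σ̂) = (48.3 − 44.9) / (3 × 1.904) = 0.5952; Cpl = (μ̂ − LSL) / (3σ̂) = (44.9 − 40.9) / (3 × 1.904) = 0.7003; Cpk = min(Cpu, Cpl) = 0.5952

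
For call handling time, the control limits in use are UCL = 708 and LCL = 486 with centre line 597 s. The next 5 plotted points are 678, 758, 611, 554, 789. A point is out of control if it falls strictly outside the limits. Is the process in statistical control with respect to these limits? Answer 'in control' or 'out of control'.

Compare each point to [486, 708]: sample 2 = 758 > UCL; sample 5 = 789 > UCL.

out of control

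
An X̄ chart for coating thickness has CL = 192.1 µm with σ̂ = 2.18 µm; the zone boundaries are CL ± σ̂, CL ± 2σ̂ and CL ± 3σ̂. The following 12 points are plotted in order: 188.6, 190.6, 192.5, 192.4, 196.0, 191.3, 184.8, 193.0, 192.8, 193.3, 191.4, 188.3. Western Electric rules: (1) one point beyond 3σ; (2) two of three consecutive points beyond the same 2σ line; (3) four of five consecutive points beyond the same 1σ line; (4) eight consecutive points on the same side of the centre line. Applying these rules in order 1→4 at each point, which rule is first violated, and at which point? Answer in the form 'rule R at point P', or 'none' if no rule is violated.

rule 1 at point 7

Zone of each point (C = within 1σ̂, B = 1σ̂–2σ̂, A = 2σ̂–3σ̂, * = beyond 3σ̂; sign = side of CL): 1:-B, 2:-C, 3:+C, 4:+C, 5:+B, 6:-C, 7:-*, 8:+C, 9:+C, 10:+C, 11:-C, 12:-B
Rule 1 (one point beyond the 3σ limits) is satisfied at point 7.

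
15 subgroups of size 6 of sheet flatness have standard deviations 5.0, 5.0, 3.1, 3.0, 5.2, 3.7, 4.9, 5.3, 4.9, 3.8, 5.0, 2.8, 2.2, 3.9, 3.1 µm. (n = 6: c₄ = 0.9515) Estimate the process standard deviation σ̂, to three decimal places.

s̄ = (5.0 + 5.0 + 3.1 + 3.0 + 5.2 + 3.7 + 4.9 + 5.3 + 4.9 + 3.8 + 5.0 + 2.8 + 2.2 + 3.9 + 3.1) / 15 = 4.0600
σ̂ = s̄ / c₄ = 4.0600 / 0.9515 = 4.2669

4.267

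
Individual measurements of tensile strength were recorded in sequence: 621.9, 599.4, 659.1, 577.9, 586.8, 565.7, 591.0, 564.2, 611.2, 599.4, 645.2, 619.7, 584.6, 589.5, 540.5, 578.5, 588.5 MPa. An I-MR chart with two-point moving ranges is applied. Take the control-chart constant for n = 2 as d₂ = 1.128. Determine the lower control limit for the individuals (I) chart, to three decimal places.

X̄ = (621.9 + 599.4 + 659.1 + 577.9 + 586.8 + 565.7 + 591.0 + 564.2 + 611.2 + 599.4 + 645.2 + 619.7 + 584.6 + 589.5 + 540.5 + 578.5 + 588.5) / 17 = 595.4765
Moving ranges: 22.5, 59.7, 81.2, 8.9, 21.1, 25.3, 26.8, 47.0, 11.8, 45.8, 25.5, 35.1, 4.9, 49.0, 38.0, 10.0; M̄R̄ = 512.6000 / 16 = 32.0375
LCL = X̄ − 3·M̄R̄/d₂ = 595.4765 − 3 × 32.0375 / 1.128 = 510.2704

510.270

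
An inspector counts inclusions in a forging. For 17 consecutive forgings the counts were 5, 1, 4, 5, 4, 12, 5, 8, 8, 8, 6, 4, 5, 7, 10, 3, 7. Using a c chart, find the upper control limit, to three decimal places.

13.348

c̄ = (5 + 1 + 4 + 5 + 4 + 12 + 5 + 8 + 8 + 8 + 6 + 4 + 5 + 7 + 10 + 3 + 7) / 17 = 102 / 17 = 6.0000
UCL = c̄ + 3√c̄ = 6.0000 + 3 × √6.0000 = 6.0000 + 3 × 2.4495 = 13.3485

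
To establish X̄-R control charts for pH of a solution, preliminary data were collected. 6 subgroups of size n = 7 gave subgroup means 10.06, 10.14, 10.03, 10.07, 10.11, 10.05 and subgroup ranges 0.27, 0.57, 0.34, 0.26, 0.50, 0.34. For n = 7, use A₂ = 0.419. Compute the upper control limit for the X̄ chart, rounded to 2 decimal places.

X̄̄ = (10.06 + 10.14 + 10.03 + 10.07 + 10.11 + 10.05) / 6 = 60.4600 / 6 = 10.0767
R̄ = (0.27 + 0.57 + 0.34 + 0.26 + 0.50 + 0.34) / 6 = 2.2800 / 6 = 0.3800
UCL = X̄̄ + A₂·R̄ = 10.0767 + 0.419 × 0.3800 = 10.2359

10.24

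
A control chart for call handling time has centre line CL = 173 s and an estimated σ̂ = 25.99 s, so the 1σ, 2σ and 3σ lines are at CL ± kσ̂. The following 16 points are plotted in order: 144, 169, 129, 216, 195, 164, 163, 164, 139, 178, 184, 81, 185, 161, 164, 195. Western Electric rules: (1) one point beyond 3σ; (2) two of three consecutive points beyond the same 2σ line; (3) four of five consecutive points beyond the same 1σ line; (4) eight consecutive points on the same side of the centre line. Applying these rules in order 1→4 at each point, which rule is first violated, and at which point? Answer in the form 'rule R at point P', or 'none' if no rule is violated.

rule 1 at point 12

Zone of each point (C = within 1σ̂, B = 1σ̂–2σ̂, A = 2σ̂–3σ̂, * = beyond 3σ̂; sign = side of CL): 1:-B, 2:-C, 3:-B, 4:+B, 5:+C, 6:-C, 7:-C, 8:-C, 9:-B, 10:+C, 11:+C, 12:-*, 13:+C, 14:-C, 15:-C, 16:+C
Rule 1 (one point beyond the 3σ limits) is satisfied at point 12.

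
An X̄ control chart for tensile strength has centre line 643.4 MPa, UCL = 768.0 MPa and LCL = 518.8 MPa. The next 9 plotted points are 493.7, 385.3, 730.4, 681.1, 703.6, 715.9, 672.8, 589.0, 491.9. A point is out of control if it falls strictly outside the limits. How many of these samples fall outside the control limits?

Compare each point to [518.8, 768.0]: sample 1 = 493.7 < LCL; sample 2 = 385.3 < LCL; sample 9 = 491.9 < LCL.

3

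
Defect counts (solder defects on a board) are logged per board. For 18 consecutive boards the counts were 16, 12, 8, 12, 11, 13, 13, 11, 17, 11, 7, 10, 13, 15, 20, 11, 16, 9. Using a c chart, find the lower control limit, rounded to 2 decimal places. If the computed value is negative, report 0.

c̄ = (16 + 12 + 8 + 12 + 11 + 13 + 13 + 11 + 17 + 11 + 7 + 10 + 13 + 15 + 20 + 11 + 16 + 9) / 18 = 225 / 18 = 12.5000
LCL = c̄ − 3√c̄ = 12.5000 − 3 × 3.5355 = 1.8934

1.89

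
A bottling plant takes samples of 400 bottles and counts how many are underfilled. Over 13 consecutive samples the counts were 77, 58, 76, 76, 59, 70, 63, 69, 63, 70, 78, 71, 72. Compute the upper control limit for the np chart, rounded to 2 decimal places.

92.10

p̄ = Σdᵢ / (k·n) = 902 / (13 × 400) = 0.17346
UCL = np̄ + 3·√(np̄(1−p̄)) = 69.3846 + 3 × √(69.3846×0.82654) = 69.3846 + 3 × 7.5729 = 92.1034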